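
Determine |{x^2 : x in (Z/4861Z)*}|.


For prime p, the number of non-zero quadratic residues is (p-1)/2.
= (4861-1)/2
= 2430

2430


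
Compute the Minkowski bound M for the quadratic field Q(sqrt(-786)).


d = -786, d mod 4 = 2, so disc(K) = 4d = -3144; |disc(K)| = 3144
Imaginary quadratic field, so n = 2, s = r2 = 1, r1 = 0
M = (n!/n^n) * (4/pi)^s * sqrt(|disc(K)|) = (2!/2^2) * (4/pi)^1 * sqrt(3144)
= 0.5 * 1.273240 * 56.071383
= 35.6962

35.6962


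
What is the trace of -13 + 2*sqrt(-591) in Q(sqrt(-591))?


Tr(a + b*sqrt(d)) = (a + b*sqrt(d)) + (a - b*sqrt(d)) = 2a
= 2 * (-13)
= -26

-26


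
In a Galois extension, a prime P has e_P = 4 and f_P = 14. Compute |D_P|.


|D_P| = e * f
= 4 * 14
= 56

56


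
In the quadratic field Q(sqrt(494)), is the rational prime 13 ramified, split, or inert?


K = Q(sqrt(494)). Since d mod 4 = 2, disc(K) = 1976.
Check p | disc: 1976 mod 13 = 0.
p divides disc, so p ramifies: (p) = P^2 with e=2, f=1, g=1.
Therefore p is ramified.

ramified


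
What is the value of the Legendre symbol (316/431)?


p = 431 is prime, so compute (316/431) with the reciprocity algorithm (Jacobi-symbol steps: pull out 2s via (2/n), flip via reciprocity, reduce):
  pull out 2: (2/431) = +1  (since 431 mod 8 = 7)
  pull out 2: (2/431) = +1  (since 431 mod 8 = 7)
  reciprocity: (79/431) -> -(431/79)
  reduce: (36/79)
  pull out 2: (2/79) = +1  (since 79 mod 8 = 7)
  pull out 2: (2/79) = +1  (since 79 mod 8 = 7)
  reciprocity: (9/79) -> +(79/9)
  reduce: (7/9)
  reciprocity: (7/9) -> +(9/7)
  reduce: (2/7)
  pull out 2: (2/7) = +1  (since 7 mod 8 = 7)
  (1/7) = 1
Product of signs = -1
(316/431) = -1

-1


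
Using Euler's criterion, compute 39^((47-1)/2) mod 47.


p = 47 is prime and the exponent is (p-1)/2 = 23, so by Euler's criterion 39^23 = (39/47) = +1 or -1 mod 47.
Compute by square-and-multiply:
  23 = 16 + 4 + 2 + 1 (binary 10111)
  Repeated squaring mod 47: 39^1 = 39, 39^2 = 17, 39^4 = 7, 39^8 = 2, 39^16 = 4
  39^23 = 39^16 * 39^4 * 39^2 * 39^1 = 4 * 7 * 17 * 39 mod 47
    4 * 7 = 28 = 28 mod 47
    28 * 17 = 476 = 6 mod 47
    6 * 39 = 234 = 46 mod 47
  39^23 = 46 mod 47
Result 46 = p - 1 = -1 mod 47: 39 is a quadratic non-residue mod 47. As a residue in [0, p-1] the value is 46.
39^23 mod 47 = 46

46


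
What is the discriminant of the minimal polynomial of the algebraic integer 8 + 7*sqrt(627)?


The element 8 + 7*sqrt(627) has minimal polynomial:
x^2 - 16*x - 30659
Discriminant = (-16)^2 - 4*(-30659)
= 256 + 122636
= 122892

122892


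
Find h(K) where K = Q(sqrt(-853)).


K = Q(sqrt(-853)). d mod 4 = 3, so D = disc(K) = 4d = -3412
h(K) equals the number of primitive reduced positive-definite forms (a, b, c) = a*x^2 + b*x*y + c*y^2 with b^2 - 4ac = D,
where reduced means |b| <= a <= c, with b >= 0 whenever |b| = a or a = c, and primitive means gcd(a, b, c) = 1.
Reduced forces 3a^2 <= |D| = 3412, so 1 <= a <= 33; b must have the parity of D, and c = (b^2 - D)/(4a) must be an integer >= a.
Enumerate a = 1..33, b in [-a, a]:
  a=1: (1, 0, 853)  [1]
  a=2: (2, 2, 427)  [1]
  a=3..6: none
  a=7: (7, -2, 122), (7, 2, 122)  [2]
  a=8..10: none
  a=11: (11, -8, 79), (11, 8, 79)  [2]
  a=12..13: none
  a=14: (14, -2, 61), (14, 2, 61)  [2]
  a=15..21: none
  a=22: (22, -14, 41), (22, 14, 41)  [2]
  a=23..33: none
Total reduced forms: 1 + 1 + 2 + 2 + 2 + 2 = 10
h = 10

10


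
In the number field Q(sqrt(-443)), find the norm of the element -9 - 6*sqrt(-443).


N(a + b*sqrt(d)) = a^2 - d*b^2
= (-9)^2 - (-443)*(-6)^2
= 81 + 15948
= 16029

16029


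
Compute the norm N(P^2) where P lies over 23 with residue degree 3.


N(P^a) = p^(a*f)
= 23^(2*3)
= 23^6
= 148035889

148035889


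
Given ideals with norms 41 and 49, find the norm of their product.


N(IJ) = N(I) * N(J)
= 41 * 49
= 2009

2009


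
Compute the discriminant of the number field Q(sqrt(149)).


For K = Q(sqrt(d)) with d squarefree: disc(K) = d if d = 1 mod 4, and disc(K) = 4d if d = 2 or 3 mod 4.
Here d = 149, and d mod 4 = 1.
d = 1 mod 4 (O_K = Z[(1+sqrt(d))/2]), so disc(K) = d = 149

149


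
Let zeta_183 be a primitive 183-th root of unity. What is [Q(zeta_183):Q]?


The degree equals Euler's totient phi(183).
183 = 3 * 61
phi(183) = 120

120


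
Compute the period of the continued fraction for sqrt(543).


Run the CF algorithm for sqrt(543).
a_0 = floor(sqrt(543)) = 23; set m_0=0, q_0=1.
Recurrence: m' = q*a - m,  q' = (d - m'^2)/q,  a' = floor((a_0 + m')/q').
  step 1: m=23, q=14, a=3
  step 2: m=19, q=13, a=3
  step 3: m=20, q=11, a=3
  step 4: m=13, q=34, a=1
  step 5: m=21, q=3, a=14
  step 6: m=21, q=34, a=1
  step 7: m=13, q=11, a=3
  step 8: m=20, q=13, a=3
  step 9: m=19, q=14, a=3
  step 10: m=23, q=1, a=46
a_10 = 2*a_0 = 46, so the period closes here.
sqrt(543) = [23; 3, 3, 3, 1, 14, 1, 3, 3, 3, 46]
Period length = 10

10


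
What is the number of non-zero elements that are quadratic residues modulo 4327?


For prime p, the number of non-zero quadratic residues is (p-1)/2.
= (4327-1)/2
= 2163

2163


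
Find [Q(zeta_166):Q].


The degree equals Euler's totient phi(166).
166 = 2 * 83
phi(166) = 82

82


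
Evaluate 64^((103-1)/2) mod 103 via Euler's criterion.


p = 103 is prime and the exponent is (p-1)/2 = 51, so by Euler's criterion 64^51 = (64/103) = +1 or -1 mod 103.
Compute by square-and-multiply:
  51 = 32 + 16 + 2 + 1 (binary 110011)
  Repeated squaring mod 103: 64^1 = 64, 64^2 = 79, 64^4 = 61, 64^8 = 13, 64^16 = 66, 64^32 = 30
  64^51 = 64^32 * 64^16 * 64^2 * 64^1 = 30 * 66 * 79 * 64 mod 103
    30 * 66 = 1980 = 23 mod 103
    23 * 79 = 1817 = 66 mod 103
    66 * 64 = 4224 = 1 mod 103
  64^51 = 1 mod 103
Result 1: 64 is a quadratic residue mod 103.
64^51 mod 103 = 1

1


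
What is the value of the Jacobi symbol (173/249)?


Compute (173/249) via quadratic reciprocity:
  reciprocity: (173/249) -> +(249/173)
  reduce: (76/173)
  pull out 2: (2/173) = -1  (since 173 mod 8 = 5)
  pull out 2: (2/173) = -1  (since 173 mod 8 = 5)
  reciprocity: (19/173) -> +(173/19)
  reduce: (2/19)
  pull out 2: (2/19) = -1  (since 19 mod 8 = 3)
  (1/19) = 1
Product of signs = -1

-1


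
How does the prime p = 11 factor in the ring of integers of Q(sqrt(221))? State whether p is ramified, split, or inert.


K = Q(sqrt(221)). Since d mod 4 = 1, disc(K) = 221.
Check p | disc: 221 mod 11 = 1.
p does not divide disc. Compute Legendre symbol (d/p):
1^((11-1)/2) mod 11 = 1
(d/p) = 1, so p splits: (p) = P*P' with e=1, f=1, g=2.
Therefore p is split.

split


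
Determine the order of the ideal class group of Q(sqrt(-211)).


K = Q(sqrt(-211)). d mod 4 = 1, so D = disc(K) = d = -211
h(K) equals the number of primitive reduced positive-definite forms (a, b, c) = a*x^2 + b*x*y + c*y^2 with b^2 - 4ac = D,
where reduced means |b| <= a <= c, with b >= 0 whenever |b| = a or a = c, and primitive means gcd(a, b, c) = 1.
Reduced forces 3a^2 <= |D| = 211, so 1 <= a <= 8; b must have the parity of D, and c = (b^2 - D)/(4a) must be an integer >= a.
Enumerate a = 1..8, b in [-a, a]:
  a=1: (1, 1, 53)  [1]
  a=2..4: none
  a=5: (5, -3, 11), (5, 3, 11)  [2]
  a=6..8: none
Total reduced forms: 1 + 2 = 3
h = 3

3


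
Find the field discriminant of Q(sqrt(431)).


For K = Q(sqrt(d)) with d squarefree: disc(K) = d if d = 1 mod 4, and disc(K) = 4d if d = 2 or 3 mod 4.
Here d = 431, and d mod 4 = 3.
d = 3 mod 4, not 1 (O_K = Z[sqrt(d)]), so disc(K) = 4d = 4 * (431) = 1724

1724


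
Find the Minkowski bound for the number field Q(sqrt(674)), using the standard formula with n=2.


d = 674, d mod 4 = 2, so disc(K) = 4d = 2696; |disc(K)| = 2696
Real quadratic field, so n = 2, s = r2 = 0, r1 = 2
M = (n!/n^n) * (4/pi)^s * sqrt(|disc(K)|) = (2!/2^2) * (4/pi)^0 * sqrt(2696)
= 0.5 * 1.000000 * 51.923020
= 25.9615

25.9615


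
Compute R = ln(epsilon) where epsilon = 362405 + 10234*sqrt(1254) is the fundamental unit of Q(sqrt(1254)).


epsilon = 362405 + 10234*sqrt(1254)
= 724810.0000
R = ln(724810.0000)
= 13.4937

13.4937


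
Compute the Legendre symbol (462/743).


p = 743 is prime, so compute (462/743) with the reciprocity algorithm (Jacobi-symbol steps: pull out 2s via (2/n), flip via reciprocity, reduce):
  pull out 2: (2/743) = +1  (since 743 mod 8 = 7)
  reciprocity: (231/743) -> -(743/231)
  reduce: (50/231)
  pull out 2: (2/231) = +1  (since 231 mod 8 = 7)
  reciprocity: (25/231) -> +(231/25)
  reduce: (6/25)
  pull out 2: (2/25) = +1  (since 25 mod 8 = 1)
  reciprocity: (3/25) -> +(25/3)
  reduce: (1/3)
  (1/3) = 1
Product of signs = -1
(462/743) = -1

-1


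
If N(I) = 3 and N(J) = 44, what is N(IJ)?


N(IJ) = N(I) * N(J)
= 3 * 44
= 132

132


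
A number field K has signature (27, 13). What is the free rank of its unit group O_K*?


By Dirichlet's unit theorem:
rank = r1 + r2 - 1
= 27 + 13 - 1
= 39

39


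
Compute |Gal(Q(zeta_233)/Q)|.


|Gal(Q(zeta_233)/Q)| = phi(233)
= 232

232


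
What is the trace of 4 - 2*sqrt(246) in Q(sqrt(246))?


Tr(a + b*sqrt(d)) = (a + b*sqrt(d)) + (a - b*sqrt(d)) = 2a
= 2 * (4)
= 8

8


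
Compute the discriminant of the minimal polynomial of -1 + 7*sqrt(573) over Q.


The element -1 + 7*sqrt(573) has minimal polynomial:
x^2 + 2*x - 28076
Discriminant = (2)^2 - 4*(-28076)
= 4 + 112304
= 112308

112308


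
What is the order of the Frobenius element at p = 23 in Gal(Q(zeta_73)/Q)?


The Frobenius at p in Gal(Q(zeta_n)/Q) = (Z/nZ)* is the class of p, so its order is ord_73(23), the smallest k >= 1 with 23^k = 1 mod 73.
n = 73 = 73, phi(73) = 72; the order divides phi(n).
Divisors of 72: 1, 2, 3, 4, 6, 8, 9, 12, 18, 24, 36, 72
Repeated squaring mod 73: 23^1 = 23, 23^2 = 18, 23^4 = 32, 23^8 = 2, 23^16 = 4, 23^32 = 16, 23^64 = 37
Test divisors in increasing order:
  k=1: 23^1 = 23 mod 73
  k=2: 23^2 = 18 mod 73
  k=3: 23^3 = 18 * 23 = 49 mod 73
  k=4: 23^4 = 32 mod 73
  k=6: 23^6 = 32 * 18 = 65 mod 73
  k=8: 23^8 = 2 mod 73
  k=9: 23^9 = 2 * 23 = 46 mod 73
  k=12: 23^12 = 2 * 32 = 64 mod 73
  k=18: 23^18 = 4 * 18 = 72 mod 73
  k=24: 23^24 = 4 * 2 = 8 mod 73
  k=36: 23^36 = 16 * 32 = 1 mod 73  <- first divisor giving 1
Order = 36

36


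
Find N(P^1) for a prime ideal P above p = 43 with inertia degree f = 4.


N(P^a) = p^(a*f)
= 43^(1*4)
= 43^4
= 3418801

3418801


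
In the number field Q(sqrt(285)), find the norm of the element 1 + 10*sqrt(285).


N(a + b*sqrt(d)) = a^2 - d*b^2
= (1)^2 - (285)*(10)^2
= 1 - 28500
= -28499

-28499


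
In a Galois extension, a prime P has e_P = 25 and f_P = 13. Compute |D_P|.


|D_P| = e * f
= 25 * 13
= 325

325


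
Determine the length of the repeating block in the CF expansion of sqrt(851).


Run the CF algorithm for sqrt(851).
a_0 = floor(sqrt(851)) = 29; set m_0=0, q_0=1.
Recurrence: m' = q*a - m,  q' = (d - m'^2)/q,  a' = floor((a_0 + m')/q').
  step 1: m=29, q=10, a=5
  step 2: m=21, q=41, a=1
  step 3: m=20, q=11, a=4
  step 4: m=24, q=25, a=2
  step 5: m=26, q=7, a=7
  step 6: m=23, q=46, a=1
  step 7: m=23, q=7, a=7
  step 8: m=26, q=25, a=2
  step 9: m=24, q=11, a=4
  step 10: m=20, q=41, a=1
  step 11: m=21, q=10, a=5
  step 12: m=29, q=1, a=58
a_12 = 2*a_0 = 58, so the period closes here.
sqrt(851) = [29; 5, 1, 4, 2, 7, 1, 7, 2, 4, 1, 5, 58]
Period length = 12

12


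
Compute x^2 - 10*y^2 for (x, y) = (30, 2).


x^2 - d*y^2
= 30^2 - 10*2^2
= 900 - 40
= 860

860


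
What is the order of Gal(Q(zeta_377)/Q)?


|Gal(Q(zeta_377)/Q)| = phi(377)
= 336

336


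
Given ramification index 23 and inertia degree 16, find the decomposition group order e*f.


|D_P| = e * f
= 23 * 16
= 368

368


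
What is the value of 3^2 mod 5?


p = 5 is prime and the exponent is (p-1)/2 = 2, so by Euler's criterion 3^2 = (3/5) = +1 or -1 mod 5.
Compute by square-and-multiply:
  2 = 2 (binary 10)
  Repeated squaring mod 5: 3^1 = 3, 3^2 = 4
  3^2 = 4 mod 5
Result 4 = p - 1 = -1 mod 5: 3 is a quadratic non-residue mod 5. As a residue in [0, p-1] the value is 4.
3^2 mod 5 = 4

4


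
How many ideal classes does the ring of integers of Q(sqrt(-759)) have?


K = Q(sqrt(-759)). d mod 4 = 1, so D = disc(K) = d = -759
h(K) equals the number of primitive reduced positive-definite forms (a, b, c) = a*x^2 + b*x*y + c*y^2 with b^2 - 4ac = D,
where reduced means |b| <= a <= c, with b >= 0 whenever |b| = a or a = c, and primitive means gcd(a, b, c) = 1.
Reduced forces 3a^2 <= |D| = 759, so 1 <= a <= 15; b must have the parity of D, and c = (b^2 - D)/(4a) must be an integer >= a.
Enumerate a = 1..15, b in [-a, a]:
  a=1: (1, 1, 190)  [1]
  a=2: (2, -1, 95), (2, 1, 95)  [2]
  a=3: (3, 3, 64)  [1]
  a=4: (4, -3, 48), (4, 3, 48)  [2]
  a=5: (5, -1, 38), (5, 1, 38)  [2]
  a=6: (6, -3, 32), (6, 3, 32)  [2]
  a=7: (7, -5, 28), (7, 5, 28)  [2]
  a=8: (8, -3, 24), (8, 3, 24)  [2]
  a=9: none
  a=10: (10, -9, 21), (10, -1, 19), (10, 1, 19), (10, 9, 21)  [4]
  a=11: (11, 11, 20)  [1]
  a=12: (12, -3, 16), (12, 3, 16)  [2]
  a=13: none
  a=14: (14, -9, 15), (14, 5, 14), (14, 9, 15)  [3]
  a=15: none
Total reduced forms: 1 + 2 + 1 + 2 + 2 + 2 + 2 + 2 + 4 + 1 + 2 + 3 = 24
h = 24

24


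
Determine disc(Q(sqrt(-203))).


For K = Q(sqrt(d)) with d squarefree: disc(K) = d if d = 1 mod 4, and disc(K) = 4d if d = 2 or 3 mod 4.
Here d = -203, and d mod 4 = 1.
d = 1 mod 4 (O_K = Z[(1+sqrt(d))/2]), so disc(K) = d = -203

-203


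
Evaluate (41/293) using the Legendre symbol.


p = 293 is prime, so compute (41/293) with the reciprocity algorithm (Jacobi-symbol steps: pull out 2s via (2/n), flip via reciprocity, reduce):
  reciprocity: (41/293) -> +(293/41)
  reduce: (6/41)
  pull out 2: (2/41) = +1  (since 41 mod 8 = 1)
  reciprocity: (3/41) -> +(41/3)
  reduce: (2/3)
  pull out 2: (2/3) = -1  (since 3 mod 8 = 3)
  (1/3) = 1
Product of signs = -1
(41/293) = -1

-1


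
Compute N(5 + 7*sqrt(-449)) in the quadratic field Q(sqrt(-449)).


N(a + b*sqrt(d)) = a^2 - d*b^2
= (5)^2 - (-449)*(7)^2
= 25 + 22001
= 22026

22026


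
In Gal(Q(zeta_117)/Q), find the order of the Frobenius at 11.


The Frobenius at p in Gal(Q(zeta_n)/Q) = (Z/nZ)* is the class of p, so its order is ord_117(11), the smallest k >= 1 with 11^k = 1 mod 117.
n = 117 = 3^2 * 13, phi(117) = 72; the order divides phi(n).
Divisors of 72: 1, 2, 3, 4, 6, 8, 9, 12, 18, 24, 36, 72
Repeated squaring mod 117: 11^1 = 11, 11^2 = 4, 11^4 = 16, 11^8 = 22, 11^16 = 16, 11^32 = 22, 11^64 = 16
Test divisors in increasing order:
  k=1: 11^1 = 11 mod 117
  k=2: 11^2 = 4 mod 117
  k=3: 11^3 = 4 * 11 = 44 mod 117
  k=4: 11^4 = 16 mod 117
  k=6: 11^6 = 16 * 4 = 64 mod 117
  k=8: 11^8 = 22 mod 117
  k=9: 11^9 = 22 * 11 = 8 mod 117
  k=12: 11^12 = 22 * 16 = 1 mod 117  <- first divisor giving 1
Order = 12

12


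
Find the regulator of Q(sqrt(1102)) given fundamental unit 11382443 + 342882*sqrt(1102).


epsilon = 11382443 + 342882*sqrt(1102)
= 2.2765e+07
R = ln(2.2765e+07)
= 16.9407

16.9407


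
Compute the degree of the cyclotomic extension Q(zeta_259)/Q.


The degree equals Euler's totient phi(259).
259 = 7 * 37
phi(259) = 216

216


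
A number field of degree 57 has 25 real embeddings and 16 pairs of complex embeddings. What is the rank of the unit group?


By Dirichlet's unit theorem:
rank = r1 + r2 - 1
= 25 + 16 - 1
= 40

40


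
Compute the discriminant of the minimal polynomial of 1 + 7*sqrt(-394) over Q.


The element 1 + 7*sqrt(-394) has minimal polynomial:
x^2 - 2*x + 19307
Discriminant = (-2)^2 - 4*(19307)
= 4 - 77228
= -77224

-77224


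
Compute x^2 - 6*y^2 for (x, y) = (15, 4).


x^2 - d*y^2
= 15^2 - 6*4^2
= 225 - 96
= 129

129


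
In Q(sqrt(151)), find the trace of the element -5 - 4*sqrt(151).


Tr(a + b*sqrt(d)) = (a + b*sqrt(d)) + (a - b*sqrt(d)) = 2a
= 2 * (-5)
= -10

-10


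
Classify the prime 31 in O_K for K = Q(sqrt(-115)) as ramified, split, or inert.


K = Q(sqrt(-115)). Since d mod 4 = 1, disc(K) = -115.
Check p | disc: -115 mod 31 = 9.
p does not divide disc. Compute Legendre symbol (d/p):
9^((31-1)/2) mod 31 = 1
(d/p) = 1, so p splits: (p) = P*P' with e=1, f=1, g=2.
Therefore p is split.

split


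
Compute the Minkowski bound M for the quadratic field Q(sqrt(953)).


d = 953, d mod 4 = 1, so disc(K) = d = 953; |disc(K)| = 953
Real quadratic field, so n = 2, s = r2 = 0, r1 = 2
M = (n!/n^n) * (4/pi)^s * sqrt(|disc(K)|) = (2!/2^2) * (4/pi)^0 * sqrt(953)
= 0.5 * 1.000000 * 30.870698
= 15.4353

15.4353


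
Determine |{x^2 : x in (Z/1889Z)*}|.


For prime p, the number of non-zero quadratic residues is (p-1)/2.
= (1889-1)/2
= 944

944


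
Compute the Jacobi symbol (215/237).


Compute (215/237) via quadratic reciprocity:
  reciprocity: (215/237) -> +(237/215)
  reduce: (22/215)
  pull out 2: (2/215) = +1  (since 215 mod 8 = 7)
  reciprocity: (11/215) -> -(215/11)
  reduce: (6/11)
  pull out 2: (2/11) = -1  (since 11 mod 8 = 3)
  reciprocity: (3/11) -> -(11/3)
  reduce: (2/3)
  pull out 2: (2/3) = -1  (since 3 mod 8 = 3)
  (1/3) = 1
Product of signs = 1

1


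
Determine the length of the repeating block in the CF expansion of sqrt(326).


Run the CF algorithm for sqrt(326).
a_0 = floor(sqrt(326)) = 18; set m_0=0, q_0=1.
Recurrence: m' = q*a - m,  q' = (d - m'^2)/q,  a' = floor((a_0 + m')/q').
  step 1: m=18, q=2, a=18
  step 2: m=18, q=1, a=36
a_2 = 2*a_0 = 36, so the period closes here.
sqrt(326) = [18; 18, 36]
Period length = 2

2


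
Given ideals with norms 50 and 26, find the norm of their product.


N(IJ) = N(I) * N(J)
= 50 * 26
= 1300

1300


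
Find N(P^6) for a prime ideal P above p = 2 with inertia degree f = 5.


N(P^a) = p^(a*f)
= 2^(6*5)
= 2^30
= 1073741824

1073741824


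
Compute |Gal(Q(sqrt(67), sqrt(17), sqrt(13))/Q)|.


The 3 square roots of distinct primes are multiplicatively independent over Q,
so [K:Q] = 2^3 and Gal(K/Q) is isomorphic to (Z/2Z)^3.
|Gal| = 2^3 = 8

8


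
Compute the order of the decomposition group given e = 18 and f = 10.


|D_P| = e * f
= 18 * 10
= 180

180


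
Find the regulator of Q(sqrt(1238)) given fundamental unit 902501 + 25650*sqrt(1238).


epsilon = 902501 + 25650*sqrt(1238)
= 1.8050e+06
R = ln(1.8050e+06)
= 14.4061

14.4061


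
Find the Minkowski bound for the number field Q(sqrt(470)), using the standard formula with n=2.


d = 470, d mod 4 = 2, so disc(K) = 4d = 1880; |disc(K)| = 1880
Real quadratic field, so n = 2, s = r2 = 0, r1 = 2
M = (n!/n^n) * (4/pi)^s * sqrt(|disc(K)|) = (2!/2^2) * (4/pi)^0 * sqrt(1880)
= 0.5 * 1.000000 * 43.358967
= 21.6795

21.6795


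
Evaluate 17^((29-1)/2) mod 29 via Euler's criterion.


p = 29 is prime and the exponent is (p-1)/2 = 14, so by Euler's criterion 17^14 = (17/29) = +1 or -1 mod 29.
Compute by square-and-multiply:
  14 = 8 + 4 + 2 (binary 1110)
  Repeated squaring mod 29: 17^1 = 17, 17^2 = 28, 17^4 = 1, 17^8 = 1
  17^14 = 17^8 * 17^4 * 17^2 = 1 * 1 * 28 mod 29
    1 * 1 = 1 = 1 mod 29
    1 * 28 = 28 = 28 mod 29
  17^14 = 28 mod 29
Result 28 = p - 1 = -1 mod 29: 17 is a quadratic non-residue mod 29. As a residue in [0, p-1] the value is 28.
17^14 mod 29 = 28

28


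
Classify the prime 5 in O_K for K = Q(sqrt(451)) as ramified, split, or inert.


K = Q(sqrt(451)). Since d mod 4 = 3, disc(K) = 1804.
Check p | disc: 1804 mod 5 = 4.
p does not divide disc. Compute Legendre symbol (d/p):
1^((5-1)/2) mod 5 = 1
(d/p) = 1, so p splits: (p) = P*P' with e=1, f=1, g=2.
Therefore p is split.

split


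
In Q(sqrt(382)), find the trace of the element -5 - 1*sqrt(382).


Tr(a + b*sqrt(d)) = (a + b*sqrt(d)) + (a - b*sqrt(d)) = 2a
= 2 * (-5)
= -10

-10


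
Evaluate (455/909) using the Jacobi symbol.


Compute (455/909) via quadratic reciprocity:
  reciprocity: (455/909) -> +(909/455)
  reduce: (454/455)
  pull out 2: (2/455) = +1  (since 455 mod 8 = 7)
  reciprocity: (227/455) -> -(455/227)
  reduce: (1/227)
  (1/227) = 1
Product of signs = -1

-1


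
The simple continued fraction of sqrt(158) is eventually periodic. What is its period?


Run the CF algorithm for sqrt(158).
a_0 = floor(sqrt(158)) = 12; set m_0=0, q_0=1.
Recurrence: m' = q*a - m,  q' = (d - m'^2)/q,  a' = floor((a_0 + m')/q').
  step 1: m=12, q=14, a=1
  step 2: m=2, q=11, a=1
  step 3: m=9, q=7, a=3
  step 4: m=12, q=2, a=12
  step 5: m=12, q=7, a=3
  step 6: m=9, q=11, a=1
  step 7: m=2, q=14, a=1
  step 8: m=12, q=1, a=24
a_8 = 2*a_0 = 24, so the period closes here.
sqrt(158) = [12; 1, 1, 3, 12, 3, 1, 1, 24]
Period length = 8

8


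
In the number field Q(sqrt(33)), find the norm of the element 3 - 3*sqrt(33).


N(a + b*sqrt(d)) = a^2 - d*b^2
= (3)^2 - (33)*(-3)^2
= 9 - 297
= -288

-288


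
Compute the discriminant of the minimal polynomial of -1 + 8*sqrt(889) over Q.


The element -1 + 8*sqrt(889) has minimal polynomial:
x^2 + 2*x - 56895
Discriminant = (2)^2 - 4*(-56895)
= 4 + 227580
= 227584

227584


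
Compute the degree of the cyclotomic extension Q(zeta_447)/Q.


The degree equals Euler's totient phi(447).
447 = 3 * 149
phi(447) = 296

296


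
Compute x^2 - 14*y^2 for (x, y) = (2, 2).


x^2 - d*y^2
= 2^2 - 14*2^2
= 4 - 56
= -52

-52


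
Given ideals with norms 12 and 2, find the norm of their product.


N(IJ) = N(I) * N(J)
= 12 * 2
= 24

24


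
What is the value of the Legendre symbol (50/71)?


p = 71 is prime, so compute (50/71) with the reciprocity algorithm (Jacobi-symbol steps: pull out 2s via (2/n), flip via reciprocity, reduce):
  pull out 2: (2/71) = +1  (since 71 mod 8 = 7)
  reciprocity: (25/71) -> +(71/25)
  reduce: (21/25)
  reciprocity: (21/25) -> +(25/21)
  reduce: (4/21)
  pull out 2: (2/21) = -1  (since 21 mod 8 = 5)
  pull out 2: (2/21) = -1  (since 21 mod 8 = 5)
  (1/21) = 1
Product of signs = 1
(50/71) = 1

1


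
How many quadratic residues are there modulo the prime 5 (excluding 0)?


For prime p, the number of non-zero quadratic residues is (p-1)/2.
= (5-1)/2
= 2

2


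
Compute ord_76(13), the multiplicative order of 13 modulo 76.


We want ord_76(13), the smallest k >= 1 with 13^k = 1 mod 76.
n = 76 = 2^2 * 19, phi(76) = 36; the order divides phi(n).
Divisors of 36: 1, 2, 3, 4, 6, 9, 12, 18, 36
Repeated squaring mod 76: 13^1 = 13, 13^2 = 17, 13^4 = 61, 13^8 = 73, 13^16 = 9, 13^32 = 5
Test divisors in increasing order:
  k=1: 13^1 = 13 mod 76
  k=2: 13^2 = 17 mod 76
  k=3: 13^3 = 17 * 13 = 69 mod 76
  k=4: 13^4 = 61 mod 76
  k=6: 13^6 = 61 * 17 = 49 mod 76
  k=9: 13^9 = 73 * 13 = 37 mod 76
  k=12: 13^12 = 73 * 61 = 45 mod 76
  k=18: 13^18 = 9 * 17 = 1 mod 76  <- first divisor giving 1
Order = 18

18


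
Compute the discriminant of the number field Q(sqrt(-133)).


For K = Q(sqrt(d)) with d squarefree: disc(K) = d if d = 1 mod 4, and disc(K) = 4d if d = 2 or 3 mod 4.
Here d = -133, and d mod 4 = 3.
d = 3 mod 4, not 1 (O_K = Z[sqrt(d)]), so disc(K) = 4d = 4 * (-133) = -532

-532


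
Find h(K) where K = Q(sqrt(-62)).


K = Q(sqrt(-62)). d mod 4 = 2, so D = disc(K) = 4d = -248
h(K) equals the number of primitive reduced positive-definite forms (a, b, c) = a*x^2 + b*x*y + c*y^2 with b^2 - 4ac = D,
where reduced means |b| <= a <= c, with b >= 0 whenever |b| = a or a = c, and primitive means gcd(a, b, c) = 1.
Reduced forces 3a^2 <= |D| = 248, so 1 <= a <= 9; b must have the parity of D, and c = (b^2 - D)/(4a) must be an integer >= a.
Enumerate a = 1..9, b in [-a, a]:
  a=1: (1, 0, 62)  [1]
  a=2: (2, 0, 31)  [1]
  a=3: (3, -2, 21), (3, 2, 21)  [2]
  a=4..5: none
  a=6: (6, -4, 11), (6, 4, 11)  [2]
  a=7: (7, -2, 9), (7, 2, 9)  [2]
  a=8..9: none
Total reduced forms: 1 + 1 + 2 + 2 + 2 = 8
h = 8

8


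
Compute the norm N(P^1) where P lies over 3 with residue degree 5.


N(P^a) = p^(a*f)
= 3^(1*5)
= 3^5
= 243

243


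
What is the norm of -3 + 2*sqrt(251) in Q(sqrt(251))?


N(a + b*sqrt(d)) = a^2 - d*b^2
= (-3)^2 - (251)*(2)^2
= 9 - 1004
= -995

-995


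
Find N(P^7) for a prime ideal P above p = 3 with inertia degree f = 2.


N(P^a) = p^(a*f)
= 3^(7*2)
= 3^14
= 4782969

4782969


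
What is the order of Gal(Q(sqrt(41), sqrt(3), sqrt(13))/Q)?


The 3 square roots of distinct primes are multiplicatively independent over Q,
so [K:Q] = 2^3 and Gal(K/Q) is isomorphic to (Z/2Z)^3.
|Gal| = 2^3 = 8

8


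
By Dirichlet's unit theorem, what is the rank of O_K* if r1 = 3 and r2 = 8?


By Dirichlet's unit theorem:
rank = r1 + r2 - 1
= 3 + 8 - 1
= 10

10


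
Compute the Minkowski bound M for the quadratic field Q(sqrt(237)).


d = 237, d mod 4 = 1, so disc(K) = d = 237; |disc(K)| = 237
Real quadratic field, so n = 2, s = r2 = 0, r1 = 2
M = (n!/n^n) * (4/pi)^s * sqrt(|disc(K)|) = (2!/2^2) * (4/pi)^0 * sqrt(237)
= 0.5 * 1.000000 * 15.394804
= 7.6974

7.6974


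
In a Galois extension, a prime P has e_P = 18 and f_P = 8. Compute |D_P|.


|D_P| = e * f
= 18 * 8
= 144

144


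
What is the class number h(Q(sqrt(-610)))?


K = Q(sqrt(-610)). d mod 4 = 2, so D = disc(K) = 4d = -2440
h(K) equals the number of primitive reduced positive-definite forms (a, b, c) = a*x^2 + b*x*y + c*y^2 with b^2 - 4ac = D,
where reduced means |b| <= a <= c, with b >= 0 whenever |b| = a or a = c, and primitive means gcd(a, b, c) = 1.
Reduced forces 3a^2 <= |D| = 2440, so 1 <= a <= 28; b must have the parity of D, and c = (b^2 - D)/(4a) must be an integer >= a.
Enumerate a = 1..28, b in [-a, a]:
  a=1: (1, 0, 610)  [1]
  a=2: (2, 0, 305)  [1]
  a=3..4: none
  a=5: (5, 0, 122)  [1]
  a=6..9: none
  a=10: (10, 0, 61)  [1]
  a=11..12: none
  a=13: (13, -2, 47), (13, 2, 47)  [2]
  a=14..16: none
  a=17: (17, -12, 38), (17, 12, 38)  [2]
  a=18: none
  a=19: (19, -12, 34), (19, 12, 34)  [2]
  a=20..25: none
  a=26: (26, -24, 29), (26, 24, 29)  [2]
  a=27..28: none
Total reduced forms: 1 + 1 + 1 + 1 + 2 + 2 + 2 + 2 = 12
h = 12

12


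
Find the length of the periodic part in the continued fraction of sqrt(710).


Run the CF algorithm for sqrt(710).
a_0 = floor(sqrt(710)) = 26; set m_0=0, q_0=1.
Recurrence: m' = q*a - m,  q' = (d - m'^2)/q,  a' = floor((a_0 + m')/q').
  step 1: m=26, q=34, a=1
  step 2: m=8, q=19, a=1
  step 3: m=11, q=31, a=1
  step 4: m=20, q=10, a=4
  step 5: m=20, q=31, a=1
  step 6: m=11, q=19, a=1
  step 7: m=8, q=34, a=1
  step 8: m=26, q=1, a=52
a_8 = 2*a_0 = 52, so the period closes here.
sqrt(710) = [26; 1, 1, 1, 4, 1, 1, 1, 52]
Period length = 8

8


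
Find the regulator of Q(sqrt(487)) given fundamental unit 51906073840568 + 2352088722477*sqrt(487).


epsilon = 51906073840568 + 2352088722477*sqrt(487)
= 1.0381e+14
R = ln(1.0381e+14)
= 32.2736

32.2736


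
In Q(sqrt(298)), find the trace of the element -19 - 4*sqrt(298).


Tr(a + b*sqrt(d)) = (a + b*sqrt(d)) + (a - b*sqrt(d)) = 2a
= 2 * (-19)
= -38

-38


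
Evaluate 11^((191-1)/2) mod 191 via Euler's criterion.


p = 191 is prime and the exponent is (p-1)/2 = 95, so by Euler's criterion 11^95 = (11/191) = +1 or -1 mod 191.
Compute by square-and-multiply:
  95 = 64 + 16 + 8 + 4 + 2 + 1 (binary 1011111)
  Repeated squaring mod 191: 11^1 = 11, 11^2 = 121, 11^4 = 125, 11^8 = 154, 11^16 = 32, 11^32 = 69, 11^64 = 177
  11^95 = 11^64 * 11^16 * 11^8 * 11^4 * 11^2 * 11^1 = 177 * 32 * 154 * 125 * 121 * 11 mod 191
    177 * 32 = 5664 = 125 mod 191
    125 * 154 = 19250 = 150 mod 191
    150 * 125 = 18750 = 32 mod 191
    32 * 121 = 3872 = 52 mod 191
    52 * 11 = 572 = 190 mod 191
  11^95 = 190 mod 191
Result 190 = p - 1 = -1 mod 191: 11 is a quadratic non-residue mod 191. As a residue in [0, p-1] the value is 190.
11^95 mod 191 = 190

190


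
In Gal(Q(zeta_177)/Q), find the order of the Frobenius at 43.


The Frobenius at p in Gal(Q(zeta_n)/Q) = (Z/nZ)* is the class of p, so its order is ord_177(43), the smallest k >= 1 with 43^k = 1 mod 177.
n = 177 = 3 * 59, phi(177) = 116; the order divides phi(n).
Divisors of 116: 1, 2, 4, 29, 58, 116
Repeated squaring mod 177: 43^1 = 43, 43^2 = 79, 43^4 = 46, 43^8 = 169, 43^16 = 64, 43^32 = 25, 43^64 = 94
Test divisors in increasing order:
  k=1: 43^1 = 43 mod 177
  k=2: 43^2 = 79 mod 177
  k=4: 43^4 = 46 mod 177
  k=29: 43^29 = 64 * 169 * 46 * 43 = 58 mod 177
  k=58: 43^58 = 25 * 64 * 169 * 79 = 1 mod 177  <- first divisor giving 1
Order = 58

58


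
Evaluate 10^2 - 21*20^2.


x^2 - d*y^2
= 10^2 - 21*20^2
= 100 - 8400
= -8300

-8300


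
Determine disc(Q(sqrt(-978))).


For K = Q(sqrt(d)) with d squarefree: disc(K) = d if d = 1 mod 4, and disc(K) = 4d if d = 2 or 3 mod 4.
Here d = -978, and d mod 4 = 2.
d = 2 mod 4, not 1 (O_K = Z[sqrt(d)]), so disc(K) = 4d = 4 * (-978) = -3912

-3912


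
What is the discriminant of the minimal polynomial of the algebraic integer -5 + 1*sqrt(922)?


The element -5 + 1*sqrt(922) has minimal polynomial:
x^2 + 10*x - 897
Discriminant = (10)^2 - 4*(-897)
= 100 + 3588
= 3688

3688


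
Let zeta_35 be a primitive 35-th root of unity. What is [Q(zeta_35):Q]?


The degree equals Euler's totient phi(35).
35 = 5 * 7
phi(35) = 24

24


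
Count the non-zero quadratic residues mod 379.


For prime p, the number of non-zero quadratic residues is (p-1)/2.
= (379-1)/2
= 189

189


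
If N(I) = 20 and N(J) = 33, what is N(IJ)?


N(IJ) = N(I) * N(J)
= 20 * 33
= 660

660


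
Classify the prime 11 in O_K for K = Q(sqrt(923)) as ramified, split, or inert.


K = Q(sqrt(923)). Since d mod 4 = 3, disc(K) = 3692.
Check p | disc: 3692 mod 11 = 7.
p does not divide disc. Compute Legendre symbol (d/p):
10^((11-1)/2) mod 11 = -1
(d/p) = -1, so p is inert: (p) stays prime with e=1, f=2, g=1.
Therefore p is inert.

inert


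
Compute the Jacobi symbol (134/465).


Compute (134/465) via quadratic reciprocity:
  pull out 2: (2/465) = +1  (since 465 mod 8 = 1)
  reciprocity: (67/465) -> +(465/67)
  reduce: (63/67)
  reciprocity: (63/67) -> -(67/63)
  reduce: (4/63)
  pull out 2: (2/63) = +1  (since 63 mod 8 = 7)
  pull out 2: (2/63) = +1  (since 63 mod 8 = 7)
  (1/63) = 1
Product of signs = -1

-1


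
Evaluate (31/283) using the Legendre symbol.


p = 283 is prime, so compute (31/283) with the reciprocity algorithm (Jacobi-symbol steps: pull out 2s via (2/n), flip via reciprocity, reduce):
  reciprocity: (31/283) -> -(283/31)
  reduce: (4/31)
  pull out 2: (2/31) = +1  (since 31 mod 8 = 7)
  pull out 2: (2/31) = +1  (since 31 mod 8 = 7)
  (1/31) = 1
Product of signs = -1
(31/283) = -1

-1


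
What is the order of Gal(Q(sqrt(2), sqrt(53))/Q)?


The 2 square roots of distinct primes are multiplicatively independent over Q,
so [K:Q] = 2^2 and Gal(K/Q) is isomorphic to (Z/2Z)^2.
|Gal| = 2^2 = 4

4


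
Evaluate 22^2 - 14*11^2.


x^2 - d*y^2
= 22^2 - 14*11^2
= 484 - 1694
= -1210

-1210


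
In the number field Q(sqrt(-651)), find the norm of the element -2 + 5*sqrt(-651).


N(a + b*sqrt(d)) = a^2 - d*b^2
= (-2)^2 - (-651)*(5)^2
= 4 + 16275
= 16279

16279


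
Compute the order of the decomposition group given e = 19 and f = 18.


|D_P| = e * f
= 19 * 18
= 342

342


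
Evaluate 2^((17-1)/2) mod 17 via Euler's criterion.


p = 17 is prime and the exponent is (p-1)/2 = 8, so by Euler's criterion 2^8 = (2/17) = +1 or -1 mod 17.
Compute by square-and-multiply:
  8 = 8 (binary 1000)
  Repeated squaring mod 17: 2^1 = 2, 2^2 = 4, 2^4 = 16, 2^8 = 1
  2^8 = 1 mod 17
Result 1: 2 is a quadratic residue mod 17.
2^8 mod 17 = 1

1


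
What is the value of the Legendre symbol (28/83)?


p = 83 is prime, so compute (28/83) with the reciprocity algorithm (Jacobi-symbol steps: pull out 2s via (2/n), flip via reciprocity, reduce):
  pull out 2: (2/83) = -1  (since 83 mod 8 = 3)
  pull out 2: (2/83) = -1  (since 83 mod 8 = 3)
  reciprocity: (7/83) -> -(83/7)
  reduce: (6/7)
  pull out 2: (2/7) = +1  (since 7 mod 8 = 7)
  reciprocity: (3/7) -> -(7/3)
  reduce: (1/3)
  (1/3) = 1
Product of signs = 1
(28/83) = 1

1


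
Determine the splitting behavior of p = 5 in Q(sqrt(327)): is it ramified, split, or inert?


K = Q(sqrt(327)). Since d mod 4 = 3, disc(K) = 1308.
Check p | disc: 1308 mod 5 = 3.
p does not divide disc. Compute Legendre symbol (d/p):
2^((5-1)/2) mod 5 = -1
(d/p) = -1, so p is inert: (p) stays prime with e=1, f=2, g=1.
Therefore p is inert.

inert


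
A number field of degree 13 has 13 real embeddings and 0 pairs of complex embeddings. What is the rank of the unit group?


By Dirichlet's unit theorem:
rank = r1 + r2 - 1
= 13 + 0 - 1
= 12

12


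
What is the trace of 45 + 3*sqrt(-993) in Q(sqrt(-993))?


Tr(a + b*sqrt(d)) = (a + b*sqrt(d)) + (a - b*sqrt(d)) = 2a
= 2 * (45)
= 90

90


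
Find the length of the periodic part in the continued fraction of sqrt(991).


Run the CF algorithm for sqrt(991).
a_0 = floor(sqrt(991)) = 31; set m_0=0, q_0=1.
Recurrence: m' = q*a - m,  q' = (d - m'^2)/q,  a' = floor((a_0 + m')/q').
  step 1: m=31, q=30, a=2
  step 2: m=29, q=5, a=12
  step 3: m=31, q=6, a=10
  step 4: m=29, q=25, a=2
  step 5: m=21, q=22, a=2
  step 6: m=23, q=21, a=2
  step 7: m=19, q=30, a=1
  step 8: m=11, q=29, a=1
  step 9: m=18, q=23, a=2
  step 10: m=28, q=9, a=6
  step 11: m=26, q=35, a=1
  step 12: m=9, q=26, a=1
  step 13: m=17, q=27, a=1
  step 14: m=10, q=33, a=1
  step 15: m=23, q=14, a=3
  step 16: m=19, q=45, a=1
  step 17: m=26, q=7, a=8
  step 18: m=30, q=13, a=4
  step 19: m=22, q=39, a=1
  step 20: m=17, q=18, a=2
  step 21: m=19, q=35, a=1
  step 22: m=16, q=21, a=2
  step 23: m=26, q=15, a=3
  step 24: m=19, q=42, a=1
  step 25: m=23, q=11, a=4
  step 26: m=21, q=50, a=1
  step 27: m=29, q=3, a=20
  step 28: m=31, q=10, a=6
  step 29: m=29, q=15, a=4
  step 30: m=31, q=2, a=31
  step 31: m=31, q=15, a=4
  step 32: m=29, q=10, a=6
  step 33: m=31, q=3, a=20
  step 34: m=29, q=50, a=1
  step 35: m=21, q=11, a=4
  step 36: m=23, q=42, a=1
  step 37: m=19, q=15, a=3
  step 38: m=26, q=21, a=2
  step 39: m=16, q=35, a=1
  step 40: m=19, q=18, a=2
  step 41: m=17, q=39, a=1
  step 42: m=22, q=13, a=4
  step 43: m=30, q=7, a=8
  step 44: m=26, q=45, a=1
  step 45: m=19, q=14, a=3
  step 46: m=23, q=33, a=1
  step 47: m=10, q=27, a=1
  step 48: m=17, q=26, a=1
  step 49: m=9, q=35, a=1
  step 50: m=26, q=9, a=6
  step 51: m=28, q=23, a=2
  step 52: m=18, q=29, a=1
  step 53: m=11, q=30, a=1
  step 54: m=19, q=21, a=2
  step 55: m=23, q=22, a=2
  step 56: m=21, q=25, a=2
  step 57: m=29, q=6, a=10
  step 58: m=31, q=5, a=12
  step 59: m=29, q=30, a=2
  step 60: m=31, q=1, a=62
a_60 = 2*a_0 = 62, so the period closes here.
sqrt(991) = [31; 2, 12, 10, 2, 2, 2, 1, 1, 2, 6, 1, 1, 1, 1, 3, 1, 8, 4, 1, 2, 1, 2, 3, 1, 4, 1, 20, 6, 4, 31, 4, 6, 20, 1, 4, 1, 3, 2, 1, 2, 1, 4, 8, 1, 3, 1, 1, 1, 1, 6, 2, 1, 1, 2, 2, 2, 10, 12, 2, 62]
Period length = 60

60


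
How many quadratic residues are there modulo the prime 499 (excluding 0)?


For prime p, the number of non-zero quadratic residues is (p-1)/2.
= (499-1)/2
= 249

249


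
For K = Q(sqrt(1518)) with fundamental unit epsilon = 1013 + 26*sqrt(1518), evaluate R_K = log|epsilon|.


epsilon = 1013 + 26*sqrt(1518)
= 2025.9995
R = ln(2025.9995)
= 7.6138

7.6138


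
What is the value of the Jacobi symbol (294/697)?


Compute (294/697) via quadratic reciprocity:
  pull out 2: (2/697) = +1  (since 697 mod 8 = 1)
  reciprocity: (147/697) -> +(697/147)
  reduce: (109/147)
  reciprocity: (109/147) -> +(147/109)
  reduce: (38/109)
  pull out 2: (2/109) = -1  (since 109 mod 8 = 5)
  reciprocity: (19/109) -> +(109/19)
  reduce: (14/19)
  pull out 2: (2/19) = -1  (since 19 mod 8 = 3)
  reciprocity: (7/19) -> -(19/7)
  reduce: (5/7)
  reciprocity: (5/7) -> +(7/5)
  reduce: (2/5)
  pull out 2: (2/5) = -1  (since 5 mod 8 = 5)
  (1/5) = 1
Product of signs = 1

1


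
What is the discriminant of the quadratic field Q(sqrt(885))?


For K = Q(sqrt(d)) with d squarefree: disc(K) = d if d = 1 mod 4, and disc(K) = 4d if d = 2 or 3 mod 4.
Here d = 885, and d mod 4 = 1.
d = 1 mod 4 (O_K = Z[(1+sqrt(d))/2]), so disc(K) = d = 885

885


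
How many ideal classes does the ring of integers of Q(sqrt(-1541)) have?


K = Q(sqrt(-1541)). d mod 4 = 3, so D = disc(K) = 4d = -6164
h(K) equals the number of primitive reduced positive-definite forms (a, b, c) = a*x^2 + b*x*y + c*y^2 with b^2 - 4ac = D,
where reduced means |b| <= a <= c, with b >= 0 whenever |b| = a or a = c, and primitive means gcd(a, b, c) = 1.
Reduced forces 3a^2 <= |D| = 6164, so 1 <= a <= 45; b must have the parity of D, and c = (b^2 - D)/(4a) must be an integer >= a.
Enumerate a = 1..45, b in [-a, a]:
  a=1: (1, 0, 1541)  [1]
  a=2: (2, 2, 771)  [1]
  a=3: (3, -2, 514), (3, 2, 514)  [2]
  a=4: none
  a=5: (5, -4, 309), (5, 4, 309)  [2]
  a=6: (6, -2, 257), (6, 2, 257)  [2]
  a=7..8: none
  a=9: (9, -8, 173), (9, 8, 173)  [2]
  a=10: (10, -6, 155), (10, 6, 155)  [2]
  a=11..14: none
  a=15: (15, -14, 106), (15, -4, 103), (15, 4, 103), (15, 14, 106)  [4]
  a=16..17: none
  a=18: (18, -10, 87), (18, 10, 87)  [2]
  a=19: (19, -12, 83), (19, 12, 83)  [2]
  a=20..22: none
  a=23: (23, 0, 67)  [1]
  a=24: none
  a=25: (25, -6, 62), (25, 6, 62)  [2]
  a=26: none
  a=27: (27, -10, 58), (27, 10, 58)  [2]
  a=28: none
  a=29: (29, -10, 54), (29, 10, 54)  [2]
  a=30: (30, -26, 57), (30, -14, 53), (30, 14, 53), (30, 26, 57)  [4]
  a=31: (31, -6, 50), (31, 6, 50)  [2]
  a=32..37: none
  a=38: (38, -26, 45), (38, 26, 45)  [2]
  a=39..44: none
  a=45: (45, 44, 45)  [1]
Total reduced forms: 1 + 1 + 2 + 2 + 2 + 2 + 2 + 4 + 2 + 2 + 1 + 2 + 2 + 2 + 4 + 2 + 2 + 1 = 36
h = 36

36


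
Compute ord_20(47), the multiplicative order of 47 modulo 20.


We want ord_20(47), the smallest k >= 1 with 47^k = 1 mod 20.
n = 20 = 2^2 * 5, phi(20) = 8; the order divides phi(n).
Divisors of 8: 1, 2, 4, 8
Repeated squaring mod 20: 47^1 = 7, 47^2 = 9, 47^4 = 1, 47^8 = 1
Test divisors in increasing order:
  k=1: 47^1 = 7 mod 20
  k=2: 47^2 = 9 mod 20
  k=4: 47^4 = 1 mod 20  <- first divisor giving 1
Order = 4

4


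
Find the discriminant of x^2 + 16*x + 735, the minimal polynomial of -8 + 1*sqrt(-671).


The element -8 + 1*sqrt(-671) has minimal polynomial:
x^2 + 16*x + 735
Discriminant = (16)^2 - 4*(735)
= 256 - 2940
= -2684

-2684


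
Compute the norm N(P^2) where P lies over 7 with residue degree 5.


N(P^a) = p^(a*f)
= 7^(2*5)
= 7^10
= 282475249

282475249


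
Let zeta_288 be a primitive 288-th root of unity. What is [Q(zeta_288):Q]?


The degree equals Euler's totient phi(288).
288 = 2^5 * 3^2
phi(288) = 96

96


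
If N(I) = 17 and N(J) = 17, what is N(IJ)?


N(IJ) = N(I) * N(J)
= 17 * 17
= 289

289


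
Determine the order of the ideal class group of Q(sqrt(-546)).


K = Q(sqrt(-546)). d mod 4 = 2, so D = disc(K) = 4d = -2184
h(K) equals the number of primitive reduced positive-definite forms (a, b, c) = a*x^2 + b*x*y + c*y^2 with b^2 - 4ac = D,
where reduced means |b| <= a <= c, with b >= 0 whenever |b| = a or a = c, and primitive means gcd(a, b, c) = 1.
Reduced forces 3a^2 <= |D| = 2184, so 1 <= a <= 26; b must have the parity of D, and c = (b^2 - D)/(4a) must be an integer >= a.
Enumerate a = 1..26, b in [-a, a]:
  a=1: (1, 0, 546)  [1]
  a=2: (2, 0, 273)  [1]
  a=3: (3, 0, 182)  [1]
  a=4: none
  a=5: (5, -4, 110), (5, 4, 110)  [2]
  a=6: (6, 0, 91)  [1]
  a=7: (7, 0, 78)  [1]
  a=8..9: none
  a=10: (10, -4, 55), (10, 4, 55)  [2]
  a=11: (11, -4, 50), (11, 4, 50)  [2]
  a=12: none
  a=13: (13, 0, 42)  [1]
  a=14: (14, 0, 39)  [1]
  a=15: (15, -6, 37), (15, 6, 37)  [2]
  a=16: none
  a=17: (17, -14, 35), (17, 14, 35)  [2]
  a=18: none
  a=19: (19, -18, 33), (19, 18, 33)  [2]
  a=20: none
  a=21: (21, 0, 26)  [1]
  a=22: (22, -4, 25), (22, 4, 25)  [2]
  a=23: (23, -22, 29), (23, 22, 29)  [2]
  a=24..26: none
Total reduced forms: 1 + 1 + 1 + 2 + 1 + 1 + 2 + 2 + 1 + 1 + 2 + 2 + 2 + 1 + 2 + 2 = 24
h = 24

24


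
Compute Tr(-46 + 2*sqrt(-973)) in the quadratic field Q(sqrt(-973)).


Tr(a + b*sqrt(d)) = (a + b*sqrt(d)) + (a - b*sqrt(d)) = 2a
= 2 * (-46)
= -92

-92


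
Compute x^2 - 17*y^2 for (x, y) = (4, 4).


x^2 - d*y^2
= 4^2 - 17*4^2
= 16 - 272
= -256

-256


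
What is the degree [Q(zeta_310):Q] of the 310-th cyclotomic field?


The degree equals Euler's totient phi(310).
310 = 2 * 5 * 31
phi(310) = 120

120
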